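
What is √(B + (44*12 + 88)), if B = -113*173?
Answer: I*√18933 ≈ 137.6*I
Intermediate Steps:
B = -19549
√(B + (44*12 + 88)) = √(-19549 + (44*12 + 88)) = √(-19549 + (528 + 88)) = √(-19549 + 616) = √(-18933) = I*√18933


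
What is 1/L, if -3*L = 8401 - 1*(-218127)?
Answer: -3/226528 ≈ -1.3243e-5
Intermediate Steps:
L = -226528/3 (L = -(8401 - 1*(-218127))/3 = -(8401 + 218127)/3 = -1/3*226528 = -226528/3 ≈ -75509.)
1/L = 1/(-226528/3) = -3/226528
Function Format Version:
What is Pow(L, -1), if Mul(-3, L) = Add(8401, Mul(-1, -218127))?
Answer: Rational(-3, 226528) ≈ -1.3243e-5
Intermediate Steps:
L = Rational(-226528, 3) (L = Mul(Rational(-1, 3), Add(8401, Mul(-1, -218127))) = Mul(Rational(-1, 3), Add(8401, 218127)) = Mul(Rational(-1, 3), 226528) = Rational(-226528, 3) ≈ -75509.)
Pow(L, -1) = Pow(Rational(-226528, 3), -1) = Rational(-3, 226528)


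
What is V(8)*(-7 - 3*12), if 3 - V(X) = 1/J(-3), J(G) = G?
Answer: -430/3 ≈ -143.33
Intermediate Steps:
V(X) = 10/3 (V(X) = 3 - 1/(-3) = 3 - 1*(-⅓) = 3 + ⅓ = 10/3)
V(8)*(-7 - 3*12) = 10*(-7 - 3*12)/3 = 10*(-7 - 36)/3 = (10/3)*(-43) = -430/3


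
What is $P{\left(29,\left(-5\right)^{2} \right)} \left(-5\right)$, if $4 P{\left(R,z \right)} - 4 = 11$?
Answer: $- \frac{75}{4} \approx -18.75$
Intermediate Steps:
$P{\left(R,z \right)} = \frac{15}{4}$ ($P{\left(R,z \right)} = 1 + \frac{1}{4} \cdot 11 = 1 + \frac{11}{4} = \frac{15}{4}$)
$P{\left(29,\left(-5\right)^{2} \right)} \left(-5\right) = \frac{15}{4} \left(-5\right) = - \frac{75}{4}$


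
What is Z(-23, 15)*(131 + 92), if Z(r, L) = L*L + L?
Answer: 53520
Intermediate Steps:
Z(r, L) = L + L**2 (Z(r, L) = L**2 + L = L + L**2)
Z(-23, 15)*(131 + 92) = (15*(1 + 15))*(131 + 92) = (15*16)*223 = 240*223 = 53520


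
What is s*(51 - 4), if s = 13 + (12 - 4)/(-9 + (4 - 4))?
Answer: 5123/9 ≈ 569.22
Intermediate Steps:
s = 109/9 (s = 13 + 8/(-9 + 0) = 13 + 8/(-9) = 13 + 8*(-1/9) = 13 - 8/9 = 109/9 ≈ 12.111)
s*(51 - 4) = 109*(51 - 4)/9 = (109/9)*47 = 5123/9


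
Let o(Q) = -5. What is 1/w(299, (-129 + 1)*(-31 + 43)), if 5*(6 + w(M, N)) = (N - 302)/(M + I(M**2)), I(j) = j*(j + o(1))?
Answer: -39960460475/239762764688 ≈ -0.16667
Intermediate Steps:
I(j) = j*(-5 + j) (I(j) = j*(j - 5) = j*(-5 + j))
w(M, N) = -6 + (-302 + N)/(5*(M + M**2*(-5 + M**2))) (w(M, N) = -6 + ((N - 302)/(M + M**2*(-5 + M**2)))/5 = -6 + ((-302 + N)/(M + M**2*(-5 + M**2)))/5 = -6 + (-302 + N)/(5*(M + M**2*(-5 + M**2))))
1/w(299, (-129 + 1)*(-31 + 43)) = 1/((1/5)*(-302 + (-129 + 1)*(-31 + 43) - 30*299 + 30*299**2*(5 - 1*299**2))/(299*(1 + 299*(-5 + 299**2)))) = 1/((1/5)*(1/299)*(-302 - 128*12 - 8970 + 30*89401*(5 - 1*89401))/(1 + 299*(-5 + 89401))) = 1/((1/5)*(1/299)*(-302 - 1536 - 8970 + 30*89401*(5 - 89401))/(1 + 299*89396)) = 1/((1/5)*(1/299)*(-302 - 1536 - 8970 + 30*89401*(-89396))/(1 + 26729404)) = 1/((1/5)*(1/299)*(-302 - 1536 - 8970 - 239762753880)/26729405) = 1/((1/5)*(1/299)*(1/26729405)*(-239762764688)) = 1/(-239762764688/39960460475) = -39960460475/239762764688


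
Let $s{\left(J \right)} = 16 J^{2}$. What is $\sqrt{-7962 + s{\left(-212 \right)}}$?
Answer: $\sqrt{711142} \approx 843.29$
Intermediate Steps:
$\sqrt{-7962 + s{\left(-212 \right)}} = \sqrt{-7962 + 16 \left(-212\right)^{2}} = \sqrt{-7962 + 16 \cdot 44944} = \sqrt{-7962 + 719104} = \sqrt{711142}$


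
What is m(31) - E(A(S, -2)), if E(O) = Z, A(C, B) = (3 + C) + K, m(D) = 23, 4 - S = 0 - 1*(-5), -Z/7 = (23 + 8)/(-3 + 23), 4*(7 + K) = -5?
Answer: 677/20 ≈ 33.850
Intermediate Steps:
K = -33/4 (K = -7 + (¼)*(-5) = -7 - 5/4 = -33/4 ≈ -8.2500)
Z = -217/20 (Z = -7*(23 + 8)/(-3 + 23) = -217/20 ≈ -10.850)
S = -1 (S = 4 - (0 - 1*(-5)) = 4 - (0 + 5) = 4 - 1*5 = 4 - 5 = -1)
A(C, B) = -21/4 + C (A(C, B) = (3 + C) - 33/4 = -21/4 + C)
E(O) = -217/20
m(31) - E(A(S, -2)) = 23 - 1*(-217/20) = 23 + 217/20 = 677/20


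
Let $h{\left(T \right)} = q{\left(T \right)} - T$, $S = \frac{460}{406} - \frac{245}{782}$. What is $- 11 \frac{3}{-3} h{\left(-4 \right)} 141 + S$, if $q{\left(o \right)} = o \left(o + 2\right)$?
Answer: $\frac{2954710677}{158746} \approx 18613.0$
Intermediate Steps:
$q{\left(o \right)} = o \left(2 + o\right)$
$S = \frac{130125}{158746}$ ($S = 460 \cdot \frac{1}{406} - \frac{245}{782} = \frac{230}{203} - \frac{245}{782} = \frac{130125}{158746} \approx 0.81971$)
$h{\left(T \right)} = - T + T \left(2 + T\right)$ ($h{\left(T \right)} = T \left(2 + T\right) - T = - T + T \left(2 + T\right)$)
$- 11 \frac{3}{-3} h{\left(-4 \right)} 141 + S = - 11 \frac{3}{-3} \left(- 4 \left(1 - 4\right)\right) 141 + \frac{130125}{158746} = - 11 \cdot 3 \left(- \frac{1}{3}\right) \left(\left(-4\right) \left(-3\right)\right) 141 + \frac{130125}{158746} = \left(-11\right) \left(-1\right) 12 \cdot 141 + \frac{130125}{158746} = 11 \cdot 12 \cdot 141 + \frac{130125}{158746} = 132 \cdot 141 + \frac{130125}{158746} = 18612 + \frac{130125}{158746} = \frac{2954710677}{158746}$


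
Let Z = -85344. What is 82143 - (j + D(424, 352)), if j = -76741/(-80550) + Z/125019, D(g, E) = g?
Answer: 91436725385519/1118920050 ≈ 81719.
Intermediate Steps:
j = 302180431/1118920050 (j = -76741/(-80550) - 85344/125019 = -76741*(-1/80550) - 85344*1/125019 = 76741/80550 - 28448/41673 = 302180431/1118920050 ≈ 0.27006)
82143 - (j + D(424, 352)) = 82143 - (302180431/1118920050 + 424) = 82143 - 1*474724281631/1118920050 = 82143 - 474724281631/1118920050 = 91436725385519/1118920050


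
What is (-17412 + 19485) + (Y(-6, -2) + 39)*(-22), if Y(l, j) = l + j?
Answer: 1391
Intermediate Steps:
Y(l, j) = j + l
(-17412 + 19485) + (Y(-6, -2) + 39)*(-22) = (-17412 + 19485) + ((-2 - 6) + 39)*(-22) = 2073 + (-8 + 39)*(-22) = 2073 + 31*(-22) = 2073 - 682 = 1391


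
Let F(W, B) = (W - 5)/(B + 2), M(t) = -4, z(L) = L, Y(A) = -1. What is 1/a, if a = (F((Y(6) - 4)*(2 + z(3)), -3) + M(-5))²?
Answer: 1/676 ≈ 0.0014793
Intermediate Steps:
F(W, B) = (-5 + W)/(2 + B)
a = 676 (a = ((-5 + (-1 - 4)*(2 + 3))/(2 - 3) - 4)² = ((-5 - 5*5)/(-1) - 4)² = (-(-5 - 25) - 4)² = (-1*(-30) - 4)² = (30 - 4)² = 26² = 676)
1/a = 1/676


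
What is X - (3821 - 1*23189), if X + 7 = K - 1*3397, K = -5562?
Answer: 10402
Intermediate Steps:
X = -8966 (X = -7 + (-5562 - 1*3397) = -7 + (-5562 - 3397) = -7 - 8959 = -8966)
X - (3821 - 1*23189) = -8966 - (3821 - 1*23189) = -8966 - (3821 - 23189) = -8966 - 1*(-19368) = -8966 + 19368 = 10402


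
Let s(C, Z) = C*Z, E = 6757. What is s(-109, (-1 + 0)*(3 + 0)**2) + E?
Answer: 7738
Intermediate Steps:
s(-109, (-1 + 0)*(3 + 0)**2) + E = -109*(-1 + 0)*(3 + 0)**2 + 6757 = -(-109)*3**2 + 6757 = -(-109)*9 + 6757 = -109*(-9) + 6757 = 981 + 6757 = 7738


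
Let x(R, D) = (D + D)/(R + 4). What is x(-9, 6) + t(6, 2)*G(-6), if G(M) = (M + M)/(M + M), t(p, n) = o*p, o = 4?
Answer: 108/5 ≈ 21.600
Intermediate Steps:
t(p, n) = 4*p
G(M) = 1 (G(M) = (2*M)/((2*M)) = (2*M)*(1/(2*M)) = 1)
x(R, D) = 2*D/(4 + R) (x(R, D) = (2*D)/(4 + R) = 2*D/(4 + R))
x(-9, 6) + t(6, 2)*G(-6) = 2*6/(4 - 9) + (4*6)*1 = 2*6/(-5) + 24*1 = 2*6*(-⅕) + 24 = -12/5 + 24 = 108/5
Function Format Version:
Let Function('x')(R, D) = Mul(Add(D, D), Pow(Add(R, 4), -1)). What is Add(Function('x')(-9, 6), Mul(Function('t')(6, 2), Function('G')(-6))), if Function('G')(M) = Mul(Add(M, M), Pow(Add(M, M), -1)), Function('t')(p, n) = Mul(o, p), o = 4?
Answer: Rational(108, 5) ≈ 21.600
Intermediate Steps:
Function('t')(p, n) = Mul(4, p)
Function('G')(M) = 1 (Function('G')(M) = Mul(Mul(2, M), Pow(Mul(2, M), -1)) = Mul(Mul(2, M), Mul(Rational(1, 2), Pow(M, -1))) = 1)
Function('x')(R, D) = Mul(2, D, Pow(Add(4, R), -1)) (Function('x')(R, D) = Mul(Mul(2, D), Pow(Add(4, R), -1)) = Mul(2, D, Pow(Add(4, R), -1)))
Add(Function('x')(-9, 6), Mul(Function('t')(6, 2), Function('G')(-6))) = Add(Mul(2, 6, Pow(Add(4, -9), -1)), Mul(Mul(4, 6), 1)) = Add(Mul(2, 6, Pow(-5, -1)), Mul(24, 1)) = Add(Mul(2, 6, Rational(-1, 5)), 24) = Add(Rational(-12, 5), 24) = Rational(108, 5)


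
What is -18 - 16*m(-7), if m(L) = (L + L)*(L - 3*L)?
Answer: 3118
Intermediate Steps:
m(L) = -4*L² (m(L) = (2*L)*(-2*L) = -4*L²)
-18 - 16*m(-7) = -18 - (-64)*(-7)² = -18 - (-64)*49 = -18 - 16*(-196) = -18 + 3136 = 3118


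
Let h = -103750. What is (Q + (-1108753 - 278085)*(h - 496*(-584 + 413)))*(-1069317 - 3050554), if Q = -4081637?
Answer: -108164366500731905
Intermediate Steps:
(Q + (-1108753 - 278085)*(h - 496*(-584 + 413)))*(-1069317 - 3050554) = (-4081637 + (-1108753 - 278085)*(-103750 - 496*(-584 + 413)))*(-1069317 - 3050554) = (-4081637 - 1386838*(-103750 - 496*(-171)))*(-4119871) = (-4081637 - 1386838*(-103750 + 84816))*(-4119871) = (-4081637 - 1386838*(-18934))*(-4119871) = (-4081637 + 26258390692)*(-4119871) = 26254309055*(-4119871) = -108164366500731905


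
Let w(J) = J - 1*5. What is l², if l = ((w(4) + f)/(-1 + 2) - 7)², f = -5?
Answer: 28561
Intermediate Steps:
w(J) = -5 + J (w(J) = J - 5 = -5 + J)
l = 169 (l = (((-5 + 4) - 5)/(-1 + 2) - 7)² = ((-1 - 5)/1 - 7)² = (-6*1 - 7)² = (-6 - 7)² = (-13)² = 169)
l² = 169² = 28561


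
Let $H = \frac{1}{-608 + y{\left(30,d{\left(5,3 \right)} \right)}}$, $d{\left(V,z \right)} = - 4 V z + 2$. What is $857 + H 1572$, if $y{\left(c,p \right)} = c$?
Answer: $\frac{246887}{289} \approx 854.28$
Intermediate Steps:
$d{\left(V,z \right)} = 2 - 4 V z$ ($d{\left(V,z \right)} = - 4 V z + 2 = 2 - 4 V z$)
$H = - \frac{1}{578}$ ($H = \frac{1}{-608 + 30} = \frac{1}{-578} = - \frac{1}{578} \approx -0.0017301$)
$857 + H 1572 = 857 - \frac{786}{289} = \frac{246887}{289}$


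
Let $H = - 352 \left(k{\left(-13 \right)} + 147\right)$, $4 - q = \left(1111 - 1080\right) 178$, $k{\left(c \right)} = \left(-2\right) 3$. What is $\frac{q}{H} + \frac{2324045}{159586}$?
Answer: $\frac{9685579887}{660047696} \approx 14.674$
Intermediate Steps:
$k{\left(c \right)} = -6$
$q = -5514$ ($q = 4 - \left(1111 - 1080\right) 178 = 4 - 31 \cdot 178 = 4 - 5518 = -5514$)
$H = -49632$ ($H = - 352 \left(-6 + 147\right) = \left(-352\right) 141 = -49632$)
$\frac{q}{H} + \frac{2324045}{159586} = - \frac{5514}{-49632} + \frac{2324045}{159586} = \left(-5514\right) \left(- \frac{1}{49632}\right) + 2324045 \cdot \frac{1}{159586} = \frac{919}{8272} + \frac{2324045}{159586} = \frac{9685579887}{660047696}$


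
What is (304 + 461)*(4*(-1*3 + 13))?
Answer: 30600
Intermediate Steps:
(304 + 461)*(4*(-1*3 + 13)) = 765*(4*(-3 + 13)) = 765*(4*10) = 765*40 = 30600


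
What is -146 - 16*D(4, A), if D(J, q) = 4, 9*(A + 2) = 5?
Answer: -210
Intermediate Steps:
A = -13/9 (A = -2 + (1/9)*5 = -2 + 5/9 = -13/9 ≈ -1.4444)
-146 - 16*D(4, A) = -146 - 16*4 = -146 - 64 = -210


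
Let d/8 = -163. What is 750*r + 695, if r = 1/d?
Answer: 452765/652 ≈ 694.42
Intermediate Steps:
d = -1304 (d = 8*(-163) = -1304)
r = -1/1304 (r = 1/(-1304) = -1/1304 ≈ -0.00076687)
750*r + 695 = 750*(-1/1304) + 695 = -375/652 + 695 = 452765/652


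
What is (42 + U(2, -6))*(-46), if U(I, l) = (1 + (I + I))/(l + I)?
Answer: -3749/2 ≈ -1874.5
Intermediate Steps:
U(I, l) = (1 + 2*I)/(I + l)
(42 + U(2, -6))*(-46) = (42 + (1 + 2*2)/(2 - 6))*(-46) = (42 + (1 + 4)/(-4))*(-46) = (42 - ¼*5)*(-46) = (42 - 5/4)*(-46) = (163/4)*(-46) = -3749/2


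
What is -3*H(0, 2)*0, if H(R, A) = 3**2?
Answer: 0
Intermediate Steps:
H(R, A) = 9
-3*H(0, 2)*0 = -3*9*0 = -27*0 = 0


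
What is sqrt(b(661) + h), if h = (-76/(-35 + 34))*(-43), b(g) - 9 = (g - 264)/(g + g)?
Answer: I*sqrt(5695177322)/1322 ≈ 57.085*I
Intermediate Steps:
b(g) = 9 + (-264 + g)/(2*g) (b(g) = 9 + (g - 264)/(g + g) = 9 + (-264 + g)/((2*g)) = 9 + (-264 + g)*(1/(2*g)) = 9 + (-264 + g)/(2*g))
h = -3268 (h = (-76/(-1))*(-43) = -1*(-76)*(-43) = 76*(-43) = -3268)
sqrt(b(661) + h) = sqrt((19/2 - 132/661) - 3268) = sqrt(12295/1322 - 3268) = sqrt(-4308001/1322) = I*sqrt(5695177322)/1322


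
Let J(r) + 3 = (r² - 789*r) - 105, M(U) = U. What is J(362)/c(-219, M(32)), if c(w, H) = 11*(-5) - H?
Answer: 154682/87 ≈ 1778.0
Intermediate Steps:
c(w, H) = -55 - H
J(r) = -108 + r² - 789*r (J(r) = -3 + ((r² - 789*r) - 105) = -3 + (-105 + r² - 789*r) = -108 + r² - 789*r)
J(362)/c(-219, M(32)) = (-108 + 362² - 789*362)/(-55 - 1*32) = (-108 + 131044 - 285618)/(-55 - 32) = -154682/(-87) = -154682*(-1/87) = 154682/87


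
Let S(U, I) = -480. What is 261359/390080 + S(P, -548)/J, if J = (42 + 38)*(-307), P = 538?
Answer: 82577693/119754560 ≈ 0.68956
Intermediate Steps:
J = -24560 (J = 80*(-307) = -24560)
261359/390080 + S(P, -548)/J = 261359/390080 - 480/(-24560) = 261359*(1/390080) - 480*(-1/24560) = 261359/390080 + 6/307 = 82577693/119754560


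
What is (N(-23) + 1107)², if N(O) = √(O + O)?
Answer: (1107 + I*√46)² ≈ 1.2254e+6 + 1.502e+4*I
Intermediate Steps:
N(O) = √2*√O (N(O) = √(2*O) = √2*√O)
(N(-23) + 1107)² = (√2*√(-23) + 1107)² = (√2*(I*√23) + 1107)² = (I*√46 + 1107)² = (1107 + I*√46)²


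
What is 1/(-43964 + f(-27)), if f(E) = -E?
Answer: -1/43937 ≈ -2.2760e-5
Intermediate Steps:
1/(-43964 + f(-27)) = 1/(-43964 - 1*(-27)) = 1/(-43964 + 27) = 1/(-43937) = -1/43937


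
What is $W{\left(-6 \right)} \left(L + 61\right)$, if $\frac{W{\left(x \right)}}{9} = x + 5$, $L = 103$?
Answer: $-1476$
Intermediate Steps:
$W{\left(x \right)} = 45 + 9 x$ ($W{\left(x \right)} = 9 \left(x + 5\right) = 9 \left(5 + x\right) = 45 + 9 x$)
$W{\left(-6 \right)} \left(L + 61\right) = \left(45 + 9 \left(-6\right)\right) \left(103 + 61\right) = \left(45 - 54\right) 164 = \left(-9\right) 164 = -1476$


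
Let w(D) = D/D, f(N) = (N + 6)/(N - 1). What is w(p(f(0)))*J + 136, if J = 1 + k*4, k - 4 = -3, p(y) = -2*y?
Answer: 141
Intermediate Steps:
f(N) = (6 + N)/(-1 + N)
w(D) = 1
k = 1 (k = 4 - 3 = 1)
J = 5 (J = 1 + 1*4 = 1 + 4 = 5)
w(p(f(0)))*J + 136 = 1*5 + 136 = 5 + 136 = 141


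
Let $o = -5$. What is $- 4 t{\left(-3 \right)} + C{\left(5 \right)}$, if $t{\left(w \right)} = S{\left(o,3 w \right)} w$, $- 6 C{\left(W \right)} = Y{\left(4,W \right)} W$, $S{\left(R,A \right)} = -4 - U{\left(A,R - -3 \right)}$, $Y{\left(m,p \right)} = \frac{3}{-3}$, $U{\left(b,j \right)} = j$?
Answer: $- \frac{139}{6} \approx -23.167$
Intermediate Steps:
$Y{\left(m,p \right)} = -1$ ($Y{\left(m,p \right)} = 3 \left(- \frac{1}{3}\right) = -1$)
$S{\left(R,A \right)} = -7 - R$ ($S{\left(R,A \right)} = -4 - \left(R - -3\right) = -4 - \left(R + 3\right) = -4 - \left(3 + R\right) = -7 - R$)
$C{\left(W \right)} = \frac{W}{6}$ ($C{\left(W \right)} = - \frac{\left(-1\right) W}{6} = \frac{W}{6}$)
$t{\left(w \right)} = - 2 w$ ($t{\left(w \right)} = \left(-7 - -5\right) w = \left(-7 + 5\right) w = - 2 w$)
$- 4 t{\left(-3 \right)} + C{\left(5 \right)} = - 4 \left(\left(-2\right) \left(-3\right)\right) + \frac{1}{6} \cdot 5 = \left(-4\right) 6 + \frac{5}{6} = -24 + \frac{5}{6} = - \frac{139}{6}$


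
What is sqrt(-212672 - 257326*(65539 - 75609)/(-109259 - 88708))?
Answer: 2*I*sqrt(2211950157065187)/197967 ≈ 475.14*I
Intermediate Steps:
sqrt(-212672 - 257326*(65539 - 75609)/(-109259 - 88708)) = sqrt(-212672 - 257326/((-197967/(-10070)))) = sqrt(-212672 - 257326/((-197967*(-1/10070)))) = sqrt(-212672 - 257326/197967/10070) = sqrt(-212672 - 257326*10070/197967) = sqrt(-212672 - 2591272820/197967) = sqrt(-44693310644/197967) = 2*I*sqrt(2211950157065187)/197967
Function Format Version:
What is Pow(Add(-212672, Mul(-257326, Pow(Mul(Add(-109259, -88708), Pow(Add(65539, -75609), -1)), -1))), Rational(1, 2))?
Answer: Mul(Rational(2, 197967), I, Pow(2211950157065187, Rational(1, 2))) ≈ Mul(475.14, I)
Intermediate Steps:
Pow(Add(-212672, Mul(-257326, Pow(Mul(Add(-109259, -88708), Pow(Add(65539, -75609), -1)), -1))), Rational(1, 2)) = Pow(Add(-212672, Mul(-257326, Pow(Mul(-197967, Pow(-10070, -1)), -1))), Rational(1, 2)) = Pow(Add(-212672, Mul(-257326, Pow(Mul(-197967, Rational(-1, 10070)), -1))), Rational(1, 2)) = Pow(Add(-212672, Mul(-257326, Pow(Rational(197967, 10070), -1))), Rational(1, 2)) = Pow(Add(-212672, Mul(-257326, Rational(10070, 197967))), Rational(1, 2)) = Pow(Add(-212672, Rational(-2591272820, 197967)), Rational(1, 2)) = Pow(Rational(-44693310644, 197967), Rational(1, 2)) = Mul(Rational(2, 197967), I, Pow(2211950157065187, Rational(1, 2)))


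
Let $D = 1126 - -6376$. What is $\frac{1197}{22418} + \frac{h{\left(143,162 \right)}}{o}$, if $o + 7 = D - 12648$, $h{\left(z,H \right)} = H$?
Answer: $\frac{2536425}{115519954} \approx 0.021957$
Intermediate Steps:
$D = 7502$ ($D = 1126 + 6376 = 7502$)
$o = -5153$ ($o = -7 + \left(7502 - 12648\right) = -7 - 5146 = -5153$)
$\frac{1197}{22418} + \frac{h{\left(143,162 \right)}}{o} = \frac{1197}{22418} + \frac{162}{-5153} = 1197 \cdot \frac{1}{22418} + 162 \left(- \frac{1}{5153}\right) = \frac{1197}{22418} - \frac{162}{5153} = \frac{2536425}{115519954}$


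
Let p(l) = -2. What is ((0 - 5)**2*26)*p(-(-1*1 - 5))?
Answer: -1300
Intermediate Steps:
((0 - 5)**2*26)*p(-(-1*1 - 5)) = ((0 - 5)**2*26)*(-2) = ((-5)**2*26)*(-2) = (25*26)*(-2) = 650*(-2) = -1300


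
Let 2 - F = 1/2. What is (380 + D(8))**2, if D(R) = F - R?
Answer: 558009/4 ≈ 1.3950e+5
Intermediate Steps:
F = 3/2 (F = 2 - 1/2 = 3/2 ≈ 1.5000)
D(R) = 3/2 - R
(380 + D(8))**2 = (380 + (3/2 - 1*8))**2 = (380 + (3/2 - 8))**2 = (380 - 13/2)**2 = (747/2)**2 = 558009/4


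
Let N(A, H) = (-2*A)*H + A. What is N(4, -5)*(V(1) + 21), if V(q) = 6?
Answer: 1188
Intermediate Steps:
N(A, H) = A - 2*A*H (N(A, H) = -2*A*H + A = A - 2*A*H)
N(4, -5)*(V(1) + 21) = (4*(1 - 2*(-5)))*(6 + 21) = (4*(1 + 10))*27 = (4*11)*27 = 44*27 = 1188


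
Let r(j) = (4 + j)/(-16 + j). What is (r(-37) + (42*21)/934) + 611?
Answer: 15161645/24751 ≈ 612.57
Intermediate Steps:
r(j) = (4 + j)/(-16 + j)
(r(-37) + (42*21)/934) + 611 = ((4 - 37)/(-16 - 37) + (42*21)/934) + 611 = (-33/(-53) + 882*(1/934)) + 611 = (-1/53*(-33) + 441/467) + 611 = (33/53 + 441/467) + 611 = 38784/24751 + 611 = 15161645/24751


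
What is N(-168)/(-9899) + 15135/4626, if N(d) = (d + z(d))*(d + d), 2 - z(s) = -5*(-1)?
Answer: -2034563/803382 ≈ -2.5325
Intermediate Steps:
z(s) = -3 (z(s) = 2 - (-5)*(-1) = 2 - 1*5 = 2 - 5 = -3)
N(d) = 2*d*(-3 + d) (N(d) = (d - 3)*(d + d) = (-3 + d)*(2*d) = 2*d*(-3 + d))
N(-168)/(-9899) + 15135/4626 = (2*(-168)*(-3 - 168))/(-9899) + 15135/4626 = (2*(-168)*(-171))*(-1/9899) + 15135*(1/4626) = 57456*(-1/9899) + 5045/1542 = -3024/521 + 5045/1542 = -2034563/803382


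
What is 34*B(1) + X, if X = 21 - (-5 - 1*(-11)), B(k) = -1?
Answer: -19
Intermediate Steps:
X = 15 (X = 21 - (-5 + 11) = 21 - 1*6 = 21 - 6 = 15)
34*B(1) + X = 34*(-1) + 15 = -34 + 15 = -19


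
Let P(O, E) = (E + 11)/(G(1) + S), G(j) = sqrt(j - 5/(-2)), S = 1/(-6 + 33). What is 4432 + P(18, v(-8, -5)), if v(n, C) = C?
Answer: 22607308/5101 + 4374*sqrt(14)/5101 ≈ 4435.1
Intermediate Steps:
S = 1/27 ≈ 0.037037
G(j) = sqrt(5/2 + j) (G(j) = sqrt(j - 5*(-1/2)) = sqrt(j + 5/2) = sqrt(5/2 + j))
P(O, E) = (11 + E)/(1/27 + sqrt(14)/2) (P(O, E) = (E + 11)/(sqrt(10 + 4*1)/2 + 1/27) = (11 + E)/(sqrt(10 + 4)/2 + 1/27) = (11 + E)/(sqrt(14)/2 + 1/27) = (11 + E)/(1/27 + sqrt(14)/2))
4432 + P(18, v(-8, -5)) = 4432 + (11 - 5)/(1/27 + sqrt(14)/2) = 4432 + 6/(1/27 + sqrt(14)/2)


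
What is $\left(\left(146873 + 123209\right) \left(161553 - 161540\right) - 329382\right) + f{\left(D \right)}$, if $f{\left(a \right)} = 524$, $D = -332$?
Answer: $3182208$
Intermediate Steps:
$\left(\left(146873 + 123209\right) \left(161553 - 161540\right) - 329382\right) + f{\left(D \right)} = \left(\left(146873 + 123209\right) \left(161553 - 161540\right) - 329382\right) + 524 = \left(270082 \cdot 13 - 329382\right) + 524 = \left(3511066 - 329382\right) + 524 = 3181684 + 524 = 3182208$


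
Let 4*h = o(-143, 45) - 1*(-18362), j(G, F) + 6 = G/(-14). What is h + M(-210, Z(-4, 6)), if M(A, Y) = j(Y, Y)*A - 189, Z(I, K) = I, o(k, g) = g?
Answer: 22451/4 ≈ 5612.8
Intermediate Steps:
j(G, F) = -6 - G/14 (j(G, F) = -6 + G/(-14) = -6 + G*(-1/14) = -6 - G/14)
h = 18407/4 (h = (45 - 1*(-18362))/4 = (45 + 18362)/4 = (1/4)*18407 = 18407/4 ≈ 4601.8)
M(A, Y) = -189 + A*(-6 - Y/14) (M(A, Y) = (-6 - Y/14)*A - 189 = A*(-6 - Y/14) - 189 = -189 + A*(-6 - Y/14))
h + M(-210, Z(-4, 6)) = 18407/4 + (-189 - 1/14*(-210)*(84 - 4)) = 18407/4 + (-189 - 1/14*(-210)*80) = 18407/4 + (-189 + 1200) = 18407/4 + 1011 = 22451/4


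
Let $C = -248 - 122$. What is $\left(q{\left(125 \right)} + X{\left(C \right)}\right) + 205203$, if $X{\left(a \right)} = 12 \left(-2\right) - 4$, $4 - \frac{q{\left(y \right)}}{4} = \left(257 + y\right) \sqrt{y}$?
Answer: $205191 - 7640 \sqrt{5} \approx 1.8811 \cdot 10^{5}$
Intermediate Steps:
$C = -370$
$q{\left(y \right)} = 16 - 4 \sqrt{y} \left(257 + y\right)$ ($q{\left(y \right)} = 16 - 4 \left(257 + y\right) \sqrt{y} = 16 - 4 \sqrt{y} \left(257 + y\right)$)
$X{\left(a \right)} = -28$ ($X{\left(a \right)} = -24 - 4 = -28$)
$\left(q{\left(125 \right)} + X{\left(C \right)}\right) + 205203 = \left(\left(16 - 1028 \sqrt{125} - 4 \cdot 125^{\frac{3}{2}}\right) - 28\right) + 205203 = \left(\left(16 - 1028 \cdot 5 \sqrt{5} - 4 \cdot 625 \sqrt{5}\right) - 28\right) + 205203 = \left(\left(16 - 5140 \sqrt{5} - 2500 \sqrt{5}\right) - 28\right) + 205203 = \left(\left(16 - 7640 \sqrt{5}\right) - 28\right) + 205203 = \left(-12 - 7640 \sqrt{5}\right) + 205203 = 205191 - 7640 \sqrt{5}$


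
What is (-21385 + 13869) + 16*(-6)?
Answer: -7612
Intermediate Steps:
(-21385 + 13869) + 16*(-6) = -7516 - 96 = -7612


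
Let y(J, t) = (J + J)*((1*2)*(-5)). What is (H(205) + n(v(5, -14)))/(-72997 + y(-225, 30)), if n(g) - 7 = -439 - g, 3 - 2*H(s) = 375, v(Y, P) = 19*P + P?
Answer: 26/5269 ≈ 0.0049345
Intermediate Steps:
v(Y, P) = 20*P
H(s) = -186 (H(s) = 3/2 - ½*375 = 3/2 - 375/2 = -186)
n(g) = -432 - g (n(g) = 7 + (-439 - g) = -432 - g)
y(J, t) = -20*J (y(J, t) = (2*J)*(2*(-5)) = (2*J)*(-10) = -20*J)
(H(205) + n(v(5, -14)))/(-72997 + y(-225, 30)) = (-186 + (-432 - 20*(-14)))/(-72997 - 20*(-225)) = (-186 + (-432 - 1*(-280)))/(-72997 + 4500) = (-186 + (-432 + 280))/(-68497) = (-186 - 152)*(-1/68497) = -338*(-1/68497) = 26/5269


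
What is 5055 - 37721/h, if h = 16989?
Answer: 85841674/16989 ≈ 5052.8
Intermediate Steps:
5055 - 37721/h = 5055 - 37721/16989 = 85841674/16989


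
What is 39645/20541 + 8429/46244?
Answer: 668827823/316632668 ≈ 2.1123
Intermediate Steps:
39645/20541 + 8429/46244 = 39645*(1/20541) + 8429*(1/46244) = 13215/6847 + 8429/46244 = 668827823/316632668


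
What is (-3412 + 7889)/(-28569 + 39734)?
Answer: 407/1015 ≈ 0.40099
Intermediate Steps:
(-3412 + 7889)/(-28569 + 39734) = 4477/11165 = 4477*(1/11165) = 407/1015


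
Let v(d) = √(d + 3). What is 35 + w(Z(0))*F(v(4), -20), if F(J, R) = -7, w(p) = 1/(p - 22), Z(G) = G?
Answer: 777/22 ≈ 35.318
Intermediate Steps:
v(d) = √(3 + d)
w(p) = 1/(-22 + p)
35 + w(Z(0))*F(v(4), -20) = 35 - 7/(-22 + 0) = 35 - 7/(-22) = 35 - 1/22*(-7) = 35 + 7/22 = 777/22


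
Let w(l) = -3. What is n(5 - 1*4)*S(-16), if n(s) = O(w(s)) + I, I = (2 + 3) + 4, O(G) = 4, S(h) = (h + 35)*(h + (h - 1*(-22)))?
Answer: -2470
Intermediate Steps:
S(h) = (22 + 2*h)*(35 + h) (S(h) = (35 + h)*(h + (h + 22)) = (35 + h)*(h + (22 + h)) = (35 + h)*(22 + 2*h) = (22 + 2*h)*(35 + h))
I = 9 (I = 5 + 4 = 9)
n(s) = 13 (n(s) = 4 + 9 = 13)
n(5 - 1*4)*S(-16) = 13*(770 + 2*(-16)**2 + 92*(-16)) = 13*(770 + 2*256 - 1472) = 13*(770 + 512 - 1472) = 13*(-190) = -2470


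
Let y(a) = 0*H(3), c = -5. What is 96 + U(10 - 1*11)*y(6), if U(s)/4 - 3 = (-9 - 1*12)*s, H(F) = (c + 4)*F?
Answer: 96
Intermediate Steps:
H(F) = -F (H(F) = (-5 + 4)*F = -F)
y(a) = 0 (y(a) = 0*(-1*3) = 0*(-3) = 0)
U(s) = 12 - 84*s (U(s) = 12 + 4*((-9 - 1*12)*s) = 12 + 4*((-9 - 12)*s) = 12 + 4*(-21*s) = 12 - 84*s)
96 + U(10 - 1*11)*y(6) = 96 + (12 - 84*(10 - 1*11))*0 = 96 + (12 - 84*(10 - 11))*0 = 96 + (12 - 84*(-1))*0 = 96 + (12 + 84)*0 = 96 + 96*0 = 96 + 0 = 96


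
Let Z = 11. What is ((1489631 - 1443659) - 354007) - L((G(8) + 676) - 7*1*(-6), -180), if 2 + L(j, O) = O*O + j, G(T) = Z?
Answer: -341162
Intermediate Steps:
G(T) = 11
L(j, O) = -2 + j + O**2 (L(j, O) = -2 + (O*O + j) = -2 + (O**2 + j) = -2 + (j + O**2) = -2 + j + O**2)
((1489631 - 1443659) - 354007) - L((G(8) + 676) - 7*1*(-6), -180) = ((1489631 - 1443659) - 354007) - (-2 + ((11 + 676) - 7*1*(-6)) + (-180)**2) = (45972 - 354007) - (-2 + (687 - 7*(-6)) + 32400) = -308035 - (-2 + (687 + 42) + 32400) = -308035 - (-2 + 729 + 32400) = -308035 - 1*33127 = -308035 - 33127 = -341162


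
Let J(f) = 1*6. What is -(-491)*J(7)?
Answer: 2946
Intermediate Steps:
J(f) = 6
-(-491)*J(7) = -(-491)*6 = -491*(-6) = 2946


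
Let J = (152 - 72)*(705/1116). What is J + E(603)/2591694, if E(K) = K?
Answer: 20200693/399714 ≈ 50.538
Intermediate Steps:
J = 4700/93 (J = 80*(705*(1/1116)) = 80*(235/372) = 4700/93 ≈ 50.538)
J + E(603)/2591694 = 4700/93 + 603/2591694 = 4700/93 + 603*(1/2591694) = 4700/93 + 1/4298 = 20200693/399714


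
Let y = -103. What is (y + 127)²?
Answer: 576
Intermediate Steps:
(y + 127)² = (-103 + 127)² = 24² = 576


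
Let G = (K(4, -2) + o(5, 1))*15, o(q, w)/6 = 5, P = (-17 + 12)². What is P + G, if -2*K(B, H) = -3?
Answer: 995/2 ≈ 497.50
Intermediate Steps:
P = 25 (P = (-5)² = 25)
o(q, w) = 30 (o(q, w) = 6*5 = 30)
K(B, H) = 3/2 (K(B, H) = -½*(-3) = 3/2)
G = 945/2 (G = (3/2 + 30)*15 = (63/2)*15 = 945/2 ≈ 472.50)
P + G = 25 + 945/2 = 995/2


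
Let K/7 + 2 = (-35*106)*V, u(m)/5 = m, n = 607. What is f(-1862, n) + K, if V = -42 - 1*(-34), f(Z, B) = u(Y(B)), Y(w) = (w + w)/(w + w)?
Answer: 207751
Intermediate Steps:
Y(w) = 1 (Y(w) = (2*w)/((2*w)) = (2*w)*(1/(2*w)) = 1)
u(m) = 5*m
f(Z, B) = 5 (f(Z, B) = 5*1 = 5)
V = -8 (V = -42 + 34 = -8)
K = 207746 (K = -14 + 7*(-35*106*(-8)) = -14 + 7*(-3710*(-8)) = -14 + 7*29680 = -14 + 207760 = 207746)
f(-1862, n) + K = 5 + 207746 = 207751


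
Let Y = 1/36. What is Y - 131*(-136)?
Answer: 641377/36 ≈ 17816.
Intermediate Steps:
Y = 1/36 ≈ 0.027778
Y - 131*(-136) = 1/36 - 131*(-136) = 1/36 + 17816 = 641377/36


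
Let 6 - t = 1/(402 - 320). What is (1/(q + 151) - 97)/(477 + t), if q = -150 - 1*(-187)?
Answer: -149527/744574 ≈ -0.20082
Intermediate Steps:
t = 491/82 (t = 6 - 1/(402 - 320) = 6 - 1/82 = 491/82 ≈ 5.9878)
q = 37 (q = -150 + 187 = 37)
(1/(q + 151) - 97)/(477 + t) = (1/(37 + 151) - 97)/(477 + 491/82) = (1/188 - 97)/(39605/82) = (1/188 - 97)*(82/39605) = -18235/188*82/39605 = -149527/744574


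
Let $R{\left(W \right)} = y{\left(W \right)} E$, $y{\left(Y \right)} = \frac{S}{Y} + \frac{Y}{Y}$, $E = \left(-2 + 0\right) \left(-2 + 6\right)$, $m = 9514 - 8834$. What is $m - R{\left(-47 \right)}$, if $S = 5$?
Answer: $\frac{32296}{47} \approx 687.15$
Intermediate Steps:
$m = 680$
$E = -8$ ($E = \left(-2\right) 4 = -8$)
$y{\left(Y \right)} = 1 + \frac{5}{Y}$ ($y{\left(Y \right)} = \frac{5}{Y} + \frac{Y}{Y} = \frac{5}{Y} + 1 = 1 + \frac{5}{Y}$)
$R{\left(W \right)} = - \frac{8 \left(5 + W\right)}{W}$ ($R{\left(W \right)} = \frac{5 + W}{W} \left(-8\right) = - \frac{8 \left(5 + W\right)}{W}$)
$m - R{\left(-47 \right)} = 680 - \left(-8 - \frac{40}{-47}\right) = 680 - \left(-8 - - \frac{40}{47}\right) = 680 - \left(-8 + \frac{40}{47}\right) = 680 - - \frac{336}{47} = 680 + \frac{336}{47} = \frac{32296}{47}$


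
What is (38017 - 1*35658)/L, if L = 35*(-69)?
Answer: -337/345 ≈ -0.97681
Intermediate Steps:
L = -2415
(38017 - 1*35658)/L = (38017 - 1*35658)/(-2415) = (38017 - 35658)*(-1/2415) = 2359*(-1/2415) = -337/345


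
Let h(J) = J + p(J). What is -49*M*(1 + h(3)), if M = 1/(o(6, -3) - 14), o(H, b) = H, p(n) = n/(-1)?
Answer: 49/8 ≈ 6.1250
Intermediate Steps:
p(n) = -n (p(n) = n*(-1) = -n)
h(J) = 0 (h(J) = J - J = 0)
M = -⅛ (M = 1/(6 - 14) = 1/(-8) = -⅛ ≈ -0.12500)
-49*M*(1 + h(3)) = -(-49)*(1 + 0)/8 = -(-49)/8 = -49*(-⅛) = 49/8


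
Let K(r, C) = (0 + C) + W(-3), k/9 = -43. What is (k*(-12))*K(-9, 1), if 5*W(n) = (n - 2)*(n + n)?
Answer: 32508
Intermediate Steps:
k = -387 (k = 9*(-43) = -387)
W(n) = 2*n*(-2 + n)/5 (W(n) = ((n - 2)*(n + n))/5 = ((-2 + n)*(2*n))/5 = (2*n*(-2 + n))/5 = 2*n*(-2 + n)/5)
K(r, C) = 6 + C (K(r, C) = (0 + C) + (⅖)*(-3)*(-2 - 3) = C + (⅖)*(-3)*(-5) = C + 6 = 6 + C)
(k*(-12))*K(-9, 1) = (-387*(-12))*(6 + 1) = 4644*7 = 32508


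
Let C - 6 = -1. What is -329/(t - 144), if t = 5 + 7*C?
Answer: 329/104 ≈ 3.1635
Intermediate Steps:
C = 5 (C = 6 - 1 = 5)
t = 40 (t = 5 + 7*5 = 5 + 35 = 40)
-329/(t - 144) = -329/(40 - 144) = -329/(-104) = -1/104*(-329) = 329/104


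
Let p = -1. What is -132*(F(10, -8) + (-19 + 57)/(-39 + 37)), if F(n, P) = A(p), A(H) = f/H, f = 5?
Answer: 3168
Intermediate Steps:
A(H) = 5/H
F(n, P) = -5 (F(n, P) = 5/(-1) = 5*(-1) = -5)
-132*(F(10, -8) + (-19 + 57)/(-39 + 37)) = -132*(-5 + (-19 + 57)/(-39 + 37)) = -132*(-5 + 38/(-2)) = -132*(-5 + 38*(-1/2)) = -132*(-5 - 19) = -132*(-24) = 3168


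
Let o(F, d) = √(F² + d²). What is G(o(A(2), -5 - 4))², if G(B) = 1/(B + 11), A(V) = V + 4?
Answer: 119/8 - 33*√13/8 ≈ 0.0021010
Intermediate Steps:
A(V) = 4 + V
G(B) = 1/(11 + B)
G(o(A(2), -5 - 4))² = (1/(11 + √((4 + 2)² + (-5 - 4)²)))² = (1/(11 + √(6² + (-9)²)))² = (1/(11 + √(36 + 81)))² = (1/(11 + √117))² = (1/(11 + 3*√13))² = (11 + 3*√13)⁻²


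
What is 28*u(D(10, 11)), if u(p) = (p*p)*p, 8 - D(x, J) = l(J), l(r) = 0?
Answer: 14336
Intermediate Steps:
D(x, J) = 8 (D(x, J) = 8 - 1*0 = 8 + 0 = 8)
u(p) = p**3 (u(p) = p**2*p = p**3)
28*u(D(10, 11)) = 28*8**3 = 28*512 = 14336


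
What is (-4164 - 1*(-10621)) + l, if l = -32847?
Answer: -26390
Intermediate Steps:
(-4164 - 1*(-10621)) + l = (-4164 - 1*(-10621)) - 32847 = (-4164 + 10621) - 32847 = 6457 - 32847 = -26390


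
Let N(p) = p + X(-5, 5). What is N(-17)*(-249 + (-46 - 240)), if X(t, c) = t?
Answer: 11770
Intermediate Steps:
N(p) = -5 + p (N(p) = p - 5 = -5 + p)
N(-17)*(-249 + (-46 - 240)) = (-5 - 17)*(-249 + (-46 - 240)) = -22*(-249 - 286) = -22*(-535) = 11770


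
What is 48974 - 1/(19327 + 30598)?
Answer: 2445026949/49925 ≈ 48974.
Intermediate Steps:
48974 - 1/(19327 + 30598) = 48974 - 1/49925 = 2445026949/49925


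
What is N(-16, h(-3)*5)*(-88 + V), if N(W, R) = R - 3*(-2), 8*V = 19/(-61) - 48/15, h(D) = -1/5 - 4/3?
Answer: 215791/1464 ≈ 147.40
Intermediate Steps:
h(D) = -23/15 (h(D) = -1*⅕ - 4*⅓ = -⅕ - 4/3 = -23/15)
V = -1071/2440 (V = (19/(-61) - 48/15)/8 = (19*(-1/61) - 48*1/15)/8 = (-19/61 - 16/5)/8 = (⅛)*(-1071/305) = -1071/2440 ≈ -0.43893)
N(W, R) = 6 + R (N(W, R) = R + 6 = 6 + R)
N(-16, h(-3)*5)*(-88 + V) = (6 - 23/15*5)*(-88 - 1071/2440) = (6 - 23/3)*(-215791/2440) = -5/3*(-215791/2440) = 215791/1464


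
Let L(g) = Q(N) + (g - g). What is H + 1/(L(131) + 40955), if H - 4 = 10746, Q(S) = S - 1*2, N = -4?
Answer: 440201751/40949 ≈ 10750.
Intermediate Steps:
Q(S) = -2 + S (Q(S) = S - 2 = -2 + S)
H = 10750 (H = 4 + 10746 = 10750)
L(g) = -6 (L(g) = (-2 - 4) + (g - g) = -6 + 0 = -6)
H + 1/(L(131) + 40955) = 10750 + 1/(-6 + 40955) = 10750 + 1/40949 = 440201751/40949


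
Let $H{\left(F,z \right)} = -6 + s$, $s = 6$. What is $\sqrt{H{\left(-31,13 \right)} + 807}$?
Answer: $\sqrt{807} \approx 28.408$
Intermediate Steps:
$H{\left(F,z \right)} = 0$ ($H{\left(F,z \right)} = -6 + 6 = 0$)
$\sqrt{H{\left(-31,13 \right)} + 807} = \sqrt{0 + 807} = \sqrt{807}$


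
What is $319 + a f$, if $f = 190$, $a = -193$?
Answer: $-36351$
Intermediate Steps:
$319 + a f = 319 - 36670 = -36351$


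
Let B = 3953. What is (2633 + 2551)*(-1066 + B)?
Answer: 14966208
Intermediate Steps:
(2633 + 2551)*(-1066 + B) = (2633 + 2551)*(-1066 + 3953) = 5184*2887 = 14966208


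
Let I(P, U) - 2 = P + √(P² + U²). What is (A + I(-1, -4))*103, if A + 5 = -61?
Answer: -6695 + 103*√17 ≈ -6270.3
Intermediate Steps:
A = -66 (A = -5 - 61 = -66)
I(P, U) = 2 + P + √(P² + U²) (I(P, U) = 2 + (P + √(P² + U²)) = 2 + P + √(P² + U²))
(A + I(-1, -4))*103 = (-66 + (2 - 1 + √((-1)² + (-4)²)))*103 = (-66 + (2 - 1 + √(1 + 16)))*103 = (-66 + (2 - 1 + √17))*103 = (-66 + (1 + √17))*103 = (-65 + √17)*103 = -6695 + 103*√17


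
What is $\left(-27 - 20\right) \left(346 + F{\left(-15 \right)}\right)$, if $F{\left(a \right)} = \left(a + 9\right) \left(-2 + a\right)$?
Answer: $-21056$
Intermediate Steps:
$F{\left(a \right)} = \left(-2 + a\right) \left(9 + a\right)$ ($F{\left(a \right)} = \left(9 + a\right) \left(-2 + a\right) = \left(-2 + a\right) \left(9 + a\right)$)
$\left(-27 - 20\right) \left(346 + F{\left(-15 \right)}\right) = \left(-27 - 20\right) \left(346 + \left(-18 + \left(-15\right)^{2} + 7 \left(-15\right)\right)\right) = \left(-27 - 20\right) \left(346 - -102\right) = \left(-27 - 20\right) \left(346 + 102\right) = \left(-47\right) 448 = -21056$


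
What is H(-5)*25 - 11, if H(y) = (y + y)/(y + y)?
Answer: 14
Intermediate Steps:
H(y) = 1 (H(y) = (2*y)/((2*y)) = (2*y)*(1/(2*y)) = 1)
H(-5)*25 - 11 = 1*25 - 11 = 25 - 11 = 14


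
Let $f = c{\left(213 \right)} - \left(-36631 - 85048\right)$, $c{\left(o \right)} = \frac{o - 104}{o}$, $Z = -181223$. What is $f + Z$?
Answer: $- \frac{12682763}{213} \approx -59544.0$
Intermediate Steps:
$c{\left(o \right)} = \frac{-104 + o}{o}$
$f = \frac{25917736}{213}$ ($f = \frac{-104 + 213}{213} - \left(-36631 - 85048\right) = \frac{1}{213} \cdot 109 - \left(-36631 - 85048\right) = \frac{109}{213} - -121679 = \frac{109}{213} + 121679 = \frac{25917736}{213} \approx 1.2168 \cdot 10^{5}$)
$f + Z = \frac{25917736}{213} - 181223 = - \frac{12682763}{213}$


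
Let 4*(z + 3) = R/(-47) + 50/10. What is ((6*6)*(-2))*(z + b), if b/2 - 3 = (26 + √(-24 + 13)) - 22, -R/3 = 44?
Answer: -43830/47 - 144*I*√11 ≈ -932.55 - 477.59*I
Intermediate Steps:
R = -132 (R = -3*44 = -132)
z = -197/188 (z = -3 + (-132/(-47) + 50/10)/4 = -3 + (-132*(-1/47) + 50*(⅒))/4 = -3 + (132/47 + 5)/4 = -3 + (¼)*(367/47) = -3 + 367/188 = -197/188 ≈ -1.0479)
b = 14 + 2*I*√11 (b = 6 + 2*((26 + √(-24 + 13)) - 22) = 6 + 2*((26 + √(-11)) - 22) = 6 + 2*((26 + I*√11) - 22) = 6 + 2*(4 + I*√11) = 6 + (8 + 2*I*√11) = 14 + 2*I*√11 ≈ 14.0 + 6.6332*I)
((6*6)*(-2))*(z + b) = ((6*6)*(-2))*(-197/188 + (14 + 2*I*√11)) = (36*(-2))*(2435/188 + 2*I*√11) = -72*(2435/188 + 2*I*√11) = -43830/47 - 144*I*√11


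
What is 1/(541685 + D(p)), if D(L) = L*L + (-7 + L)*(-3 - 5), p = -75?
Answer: 1/547966 ≈ 1.8249e-6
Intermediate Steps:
D(L) = 56 + L² - 8*L (D(L) = L² + (-7 + L)*(-8) = L² + (56 - 8*L) = 56 + L² - 8*L)
1/(541685 + D(p)) = 1/(541685 + (56 + (-75)² - 8*(-75))) = 1/(541685 + (56 + 5625 + 600)) = 1/(541685 + 6281) = 1/547966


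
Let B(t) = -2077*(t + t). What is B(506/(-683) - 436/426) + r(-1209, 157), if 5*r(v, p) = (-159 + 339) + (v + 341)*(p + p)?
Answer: -34293328748/727395 ≈ -47145.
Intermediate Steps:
B(t) = -4154*t
r(v, p) = 36 + 2*p*(341 + v)/5 (r(v, p) = ((-159 + 339) + (v + 341)*(p + p))/5 = (180 + (341 + v)*(2*p))/5 = (180 + 2*p*(341 + v))/5 = 36 + 2*p*(341 + v)/5)
B(506/(-683) - 436/426) + r(-1209, 157) = -4154*(506/(-683) - 436/426) + (36 + (682/5)*157 + (2/5)*157*(-1209)) = -4154*(506*(-1/683) - 436*1/426) + (36 + 107074/5 - 379626/5) = -4154*(-506/683 - 218/213) - 272372/5 = -4154*(-256672/145479) - 272372/5 = 1066215488/145479 - 272372/5 = -34293328748/727395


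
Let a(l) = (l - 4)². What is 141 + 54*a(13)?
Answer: 4515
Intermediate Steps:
a(l) = (-4 + l)²
141 + 54*a(13) = 141 + 54*(-4 + 13)² = 141 + 54*9² = 141 + 54*81 = 141 + 4374 = 4515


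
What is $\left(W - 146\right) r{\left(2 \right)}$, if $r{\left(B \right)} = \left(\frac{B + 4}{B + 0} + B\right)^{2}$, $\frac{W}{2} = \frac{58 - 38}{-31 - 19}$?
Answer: $-3670$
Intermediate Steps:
$W = - \frac{4}{5}$ ($W = 2 \frac{58 - 38}{-31 - 19} = 2 \frac{20}{-50} = 2 \cdot 20 \left(- \frac{1}{50}\right) = 2 \left(- \frac{2}{5}\right) = - \frac{4}{5} \approx -0.8$)
$r{\left(B \right)} = \left(B + \frac{4 + B}{B}\right)^{2}$ ($r{\left(B \right)} = \left(\frac{4 + B}{B} + B\right)^{2} = \left(B + \frac{4 + B}{B}\right)^{2}$)
$\left(W - 146\right) r{\left(2 \right)} = \left(- \frac{4}{5} - 146\right) \frac{\left(4 + 2 + 2^{2}\right)^{2}}{4} = - \frac{734 \frac{\left(4 + 2 + 4\right)^{2}}{4}}{5} = - \frac{734 \frac{10^{2}}{4}}{5} = - \frac{734 \cdot \frac{1}{4} \cdot 100}{5} = \left(- \frac{734}{5}\right) 25 = -3670$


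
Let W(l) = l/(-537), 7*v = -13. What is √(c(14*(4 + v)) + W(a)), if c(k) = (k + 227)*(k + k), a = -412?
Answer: 2*√1111717806/537 ≈ 124.18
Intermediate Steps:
v = -13/7 (v = (⅐)*(-13) = -13/7 ≈ -1.8571)
W(l) = -l/537 (W(l) = l*(-1/537) = -l/537)
c(k) = 2*k*(227 + k) (c(k) = (227 + k)*(2*k) = 2*k*(227 + k))
√(c(14*(4 + v)) + W(a)) = √(2*(14*(4 - 13/7))*(227 + 14*(4 - 13/7)) - 1/537*(-412)) = √(2*(14*(15/7))*(227 + 14*(15/7)) + 412/537) = √(2*30*(227 + 30) + 412/537) = √(2*30*257 + 412/537) = √(15420 + 412/537) = √(8280952/537) = 2*√1111717806/537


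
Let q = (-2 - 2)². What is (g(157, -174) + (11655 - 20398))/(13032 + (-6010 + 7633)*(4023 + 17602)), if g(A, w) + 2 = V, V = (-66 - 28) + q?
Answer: -2941/11703469 ≈ -0.00025129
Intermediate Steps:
q = 16 (q = (-4)² = 16)
V = -78 (V = (-66 - 28) + 16 = -94 + 16 = -78)
g(A, w) = -80 (g(A, w) = -2 - 78 = -80)
(g(157, -174) + (11655 - 20398))/(13032 + (-6010 + 7633)*(4023 + 17602)) = (-80 + (11655 - 20398))/(13032 + (-6010 + 7633)*(4023 + 17602)) = (-80 - 8743)/(13032 + 1623*21625) = -8823/(13032 + 35097375) = -8823/35110407 = -8823*1/35110407 = -2941/11703469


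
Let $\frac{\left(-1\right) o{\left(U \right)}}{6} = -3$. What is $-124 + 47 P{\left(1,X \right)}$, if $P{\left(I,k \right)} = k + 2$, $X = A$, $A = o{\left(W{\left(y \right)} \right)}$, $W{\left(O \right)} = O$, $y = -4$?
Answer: $816$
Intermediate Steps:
$o{\left(U \right)} = 18$ ($o{\left(U \right)} = \left(-6\right) \left(-3\right) = 18$)
$A = 18$
$X = 18$
$P{\left(I,k \right)} = 2 + k$
$-124 + 47 P{\left(1,X \right)} = -124 + 47 \left(2 + 18\right) = -124 + 47 \cdot 20 = -124 + 940 = 816$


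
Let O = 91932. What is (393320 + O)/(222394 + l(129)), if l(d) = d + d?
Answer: 121313/55663 ≈ 2.1794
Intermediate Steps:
l(d) = 2*d
(393320 + O)/(222394 + l(129)) = (393320 + 91932)/(222394 + 2*129) = 485252/(222394 + 258) = 485252/222652 = 485252*(1/222652) = 121313/55663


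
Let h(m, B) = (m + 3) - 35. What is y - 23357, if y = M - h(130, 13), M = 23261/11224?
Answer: -263235659/11224 ≈ -23453.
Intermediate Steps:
M = 23261/11224 (M = 23261*(1/11224) = 23261/11224 ≈ 2.0724)
h(m, B) = -32 + m (h(m, B) = (3 + m) - 35 = -32 + m)
y = -1076691/11224 (y = 23261/11224 - (-32 + 130) = 23261/11224 - 1*98 = 23261/11224 - 98 = -1076691/11224 ≈ -95.928)
y - 23357 = -1076691/11224 - 23357 = -263235659/11224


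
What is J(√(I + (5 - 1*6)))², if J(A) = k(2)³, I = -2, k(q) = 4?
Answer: 4096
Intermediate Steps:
J(A) = 64 (J(A) = 4³ = 64)
J(√(I + (5 - 1*6)))² = 64² = 4096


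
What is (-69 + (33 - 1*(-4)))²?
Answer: 1024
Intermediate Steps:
(-69 + (33 - 1*(-4)))² = (-69 + (33 + 4))² = (-69 + 37)² = (-32)² = 1024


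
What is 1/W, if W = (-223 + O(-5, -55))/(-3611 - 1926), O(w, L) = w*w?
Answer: 5537/198 ≈ 27.965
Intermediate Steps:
O(w, L) = w**2
W = 198/5537 (W = (-223 + (-5)**2)/(-3611 - 1926) = (-223 + 25)/(-5537) = -198*(-1/5537) = 198/5537 ≈ 0.035759)
1/W = 1/(198/5537) = 5537/198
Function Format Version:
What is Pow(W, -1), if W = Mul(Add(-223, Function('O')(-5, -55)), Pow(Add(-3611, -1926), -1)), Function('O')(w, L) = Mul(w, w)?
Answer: Rational(5537, 198) ≈ 27.965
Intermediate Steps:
Function('O')(w, L) = Pow(w, 2)
W = Rational(198, 5537) (W = Mul(Add(-223, Pow(-5, 2)), Pow(Add(-3611, -1926), -1)) = Mul(Add(-223, 25), Pow(-5537, -1)) = Mul(-198, Rational(-1, 5537)) = Rational(198, 5537) ≈ 0.035759)
Pow(W, -1) = Pow(Rational(198, 5537), -1) = Rational(5537, 198)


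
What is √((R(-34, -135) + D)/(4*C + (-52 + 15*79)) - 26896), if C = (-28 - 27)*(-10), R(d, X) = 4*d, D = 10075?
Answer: I*√33194616873/1111 ≈ 163.99*I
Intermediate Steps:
C = 550 (C = -55*(-10) = 550)
√((R(-34, -135) + D)/(4*C + (-52 + 15*79)) - 26896) = √((4*(-34) + 10075)/(4*550 + (-52 + 15*79)) - 26896) = √((-136 + 10075)/(2200 + (-52 + 1185)) - 26896) = √(9939/(2200 + 1133) - 26896) = √(9939/3333 - 26896) = √(9939*(1/3333) - 26896) = √(3313/1111 - 26896) = √(-29878143/1111) = I*√33194616873/1111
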